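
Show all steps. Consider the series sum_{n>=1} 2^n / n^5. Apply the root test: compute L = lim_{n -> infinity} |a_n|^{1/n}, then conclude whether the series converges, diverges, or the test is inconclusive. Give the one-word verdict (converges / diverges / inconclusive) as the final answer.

Let a_n denote the general term. Form |a_n|^(1/n) and simplify:
|a_n|^(1/n) = 2/n^(5/n)
Take the limit as n -> infinity: L = 2.
Since L = 2 > 1, the root test implies divergence.

diverges


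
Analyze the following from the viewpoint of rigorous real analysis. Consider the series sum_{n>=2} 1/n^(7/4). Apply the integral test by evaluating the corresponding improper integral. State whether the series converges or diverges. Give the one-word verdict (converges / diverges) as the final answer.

Let f(x) = x^(-7/4). Then f is positive, continuous, and decreasing on [2, infinity), so the integral test applies.
Compute the improper integral int_{2}^infinity f(x) dx:
  antiderivative F(x) = -4/(3*x^(3/4)).
  As x -> infinity, F(x) -> 0 (since p = 7/4 > 1).
  So int = F(infinity) - F(2) = 0 - (-2*2^(1/4)/3) = 2*2^(1/4)/3.
  Finite, so by the integral test, the series converges.

converges


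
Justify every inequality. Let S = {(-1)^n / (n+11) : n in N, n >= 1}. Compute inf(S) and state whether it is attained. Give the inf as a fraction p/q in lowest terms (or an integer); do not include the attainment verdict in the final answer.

Analysis:
- Values: -1/12, 1/13, -1/14, 1/15, -1/16, ...
- Positive terms (even n): 1/(2+11), 1/(4+11), ... decreasing -> max = 1/13 (n=2).
- Negative terms (odd n): -1/(1+11), -1/(3+11), ... increasing -> min = -1/12 (n=1).
- So sup = 1/13 (attained at n=2); inf = -1/12 (attained at n=1).
Conclusion: inf(S) = -1/12, attained in S.

-1/12


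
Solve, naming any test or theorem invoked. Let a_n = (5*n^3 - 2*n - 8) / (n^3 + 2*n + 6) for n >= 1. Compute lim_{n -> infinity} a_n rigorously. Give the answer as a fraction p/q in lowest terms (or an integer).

Divide numerator and denominator by n^3, the highest power:
numerator / n^3 = 5 - 2/n^2 - 8/n^3
denominator / n^3 = 1 + 2/n^2 + 6/n^3
As n -> infinity, all terms of the form c/n^k (k >= 1) tend to 0.
So numerator / n^3 -> 5 and denominator / n^3 -> 1.
Therefore lim a_n = 5.

5


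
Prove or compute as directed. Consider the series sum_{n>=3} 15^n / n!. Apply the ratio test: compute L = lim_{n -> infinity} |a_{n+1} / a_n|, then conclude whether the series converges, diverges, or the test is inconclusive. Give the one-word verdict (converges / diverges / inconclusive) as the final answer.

Let a_n denote the general term. Form the ratio a_{n+1}/a_n and simplify:
a_{n+1}/a_n = 15/(n + 1)
Take the limit as n -> infinity: L = 0.
Since L = 0 < 1, the ratio test implies the series converges.

converges


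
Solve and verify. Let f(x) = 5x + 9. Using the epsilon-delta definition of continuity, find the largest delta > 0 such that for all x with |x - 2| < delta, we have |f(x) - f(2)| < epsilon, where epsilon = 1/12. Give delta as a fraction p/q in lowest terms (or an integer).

We compute f(2) = 5*(2) + 9 = 19.
|f(x) - f(2)| = |5x + 9 - (19)| = |5(x - 2)| = 5|x - 2|.
We need 5|x - 2| < 1/12, i.e. |x - 2| < 1/12 / 5 = 1/60.
So any delta <= 1/60 works. Conversely, if delta > 1/60, then x = 2 + 1/60 satisfies |x - 2| = 1/60 < delta but |f(x) - f(2)| = 5 * 1/60 = 1/12, which is not < 1/12; so no larger delta works.
Hence the largest such delta is 1/60.

1/60


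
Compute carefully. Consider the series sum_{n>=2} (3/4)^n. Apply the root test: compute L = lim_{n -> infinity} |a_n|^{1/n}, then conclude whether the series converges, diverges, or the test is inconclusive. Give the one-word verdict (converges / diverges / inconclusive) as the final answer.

Let a_n denote the general term. Form |a_n|^(1/n) and simplify:
|a_n|^(1/n) = 3/4
Take the limit as n -> infinity: L = 3/4.
Since L = 3/4 < 1, the root test implies convergence.

converges


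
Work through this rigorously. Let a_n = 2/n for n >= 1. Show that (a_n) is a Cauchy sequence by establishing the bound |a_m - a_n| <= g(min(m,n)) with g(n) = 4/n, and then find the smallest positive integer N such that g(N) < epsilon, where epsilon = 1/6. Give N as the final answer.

For any m, n >= 1, by the triangle inequality:
|a_m - a_n| = |2/m - 2/n| <= 2*1/m + 2*1/n <= 4/min(m,n).
So g(n) = 4/n bounds the Cauchy difference. Since g(n) -> 0, (a_n) is Cauchy.
Now solve g(N) < 1/6: 4/N < 1/6 <=> N > 4 / (1/6) = 24.
The smallest integer strictly greater than 24 is N = 25.
Check: g(25) = 4/25 = 4/25 < 1/6; g(24) = 1/6 >= 1/6. So N = 25.

25


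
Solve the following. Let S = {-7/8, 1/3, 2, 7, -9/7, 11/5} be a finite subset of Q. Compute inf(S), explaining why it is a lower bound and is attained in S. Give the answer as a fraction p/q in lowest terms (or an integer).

S is finite, so inf(S) = min(S).
Sorted increasing:
-9/7, -7/8, 1/3, 2, 11/5, 7
The extremum is -9/7.
For every x in S, x >= -9/7. And -9/7 is in S, so it is attained.
Therefore inf(S) = -9/7.

-9/7


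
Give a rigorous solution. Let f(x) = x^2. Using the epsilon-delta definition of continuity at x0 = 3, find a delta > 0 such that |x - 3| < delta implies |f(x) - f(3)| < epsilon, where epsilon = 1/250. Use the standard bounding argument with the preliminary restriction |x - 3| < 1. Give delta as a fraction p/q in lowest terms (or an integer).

Factor: |x^2 - (3)^2| = |x - 3| * |x + 3|.
Impose |x - 3| < 1 first. Then |x + 3| = |(x - 3) + 2*(3)| <= |x - 3| + 2*|3| < 1 + 6 = 7.
So |x^2 - (3)^2| < delta * 7.
We need delta * 7 <= 1/250, i.e. delta <= 1/250/7 = 1/1750.
Since 1/1750 < 1, this is tighter than 1; take delta = 1/1750.
So delta = 1/1750 works.

1/1750


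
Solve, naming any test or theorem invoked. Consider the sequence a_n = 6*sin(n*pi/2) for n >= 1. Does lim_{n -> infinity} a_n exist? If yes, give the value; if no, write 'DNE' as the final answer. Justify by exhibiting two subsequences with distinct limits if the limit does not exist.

Examine the behaviour of a_n along subsequences.
a_{4k+1} = 6*sin(pi/2 + 2k*pi) = 6 -> 6. a_{4k+3} = 6*sin(3pi/2 + 2k*pi) = -6 -> -6.
Since these two subsequential limits are 6 and -6, distinct, the full sequence cannot converge (a convergent sequence has all subsequences tending to the same limit). So lim a_n does not exist.

DNE


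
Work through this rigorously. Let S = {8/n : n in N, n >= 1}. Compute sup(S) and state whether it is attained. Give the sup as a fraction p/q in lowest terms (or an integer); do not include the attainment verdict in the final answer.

Analysis:
- Values: 8, 4, 8/3, 2, ... strictly decreasing.
- The maximum is 8 (n=1); sup = 8 (attained).
- The set is bounded below by 0; 8/n -> 0 so 0 is the greatest lower bound.
- 0 is not in the set, so inf = 0 is not attained.
Conclusion: sup(S) = 8, attained in S.

8


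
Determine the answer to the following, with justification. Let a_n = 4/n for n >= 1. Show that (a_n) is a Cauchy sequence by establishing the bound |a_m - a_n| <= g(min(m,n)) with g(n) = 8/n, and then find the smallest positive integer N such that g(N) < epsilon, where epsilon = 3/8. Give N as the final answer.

For any m, n >= 1, by the triangle inequality:
|a_m - a_n| = |4/m - 4/n| <= 4*1/m + 4*1/n <= 8/min(m,n).
So g(n) = 8/n bounds the Cauchy difference. Since g(n) -> 0, (a_n) is Cauchy.
Now solve g(N) < 3/8: 8/N < 3/8 <=> N > 8 / (3/8) = 64/3.
The smallest integer strictly greater than 64/3 is N = 22.
Check: g(22) = 8/22 = 4/11 < 3/8; g(21) = 8/21 >= 3/8. So N = 22.

22


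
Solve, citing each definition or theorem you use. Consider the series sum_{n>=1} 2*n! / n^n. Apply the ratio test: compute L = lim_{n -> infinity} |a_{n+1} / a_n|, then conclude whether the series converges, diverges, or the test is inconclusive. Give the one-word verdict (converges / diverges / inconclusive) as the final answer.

Let a_n denote the general term. Form the ratio a_{n+1}/a_n and simplify:
a_{n+1}/a_n = (n/(n + 1))^n
Take the limit as n -> infinity: L = exp(-1).
Since L = exp(-1) < 1, the ratio test implies the series converges.

converges


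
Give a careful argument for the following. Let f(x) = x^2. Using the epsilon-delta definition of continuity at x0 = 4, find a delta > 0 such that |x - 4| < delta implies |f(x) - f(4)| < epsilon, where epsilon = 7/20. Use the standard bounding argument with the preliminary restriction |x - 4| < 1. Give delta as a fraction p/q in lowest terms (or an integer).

Factor: |x^2 - (4)^2| = |x - 4| * |x + 4|.
Impose |x - 4| < 1 first. Then |x + 4| = |(x - 4) + 2*(4)| <= |x - 4| + 2*|4| < 1 + 8 = 9.
So |x^2 - (4)^2| < delta * 9.
We need delta * 9 <= 7/20, i.e. delta <= 7/20/9 = 7/180.
Since 7/180 < 1, this is tighter than 1; take delta = 7/180.
So delta = 7/180 works.

7/180


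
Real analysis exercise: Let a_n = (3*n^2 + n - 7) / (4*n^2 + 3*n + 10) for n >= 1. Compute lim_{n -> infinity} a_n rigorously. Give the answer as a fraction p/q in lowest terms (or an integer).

Divide numerator and denominator by n^2, the highest power:
numerator / n^2 = 3 + 1/n - 7/n^2
denominator / n^2 = 4 + 3/n + 10/n^2
As n -> infinity, all terms of the form c/n^k (k >= 1) tend to 0.
So numerator / n^2 -> 3 and denominator / n^2 -> 4.
Therefore lim a_n = 3/4.

3/4


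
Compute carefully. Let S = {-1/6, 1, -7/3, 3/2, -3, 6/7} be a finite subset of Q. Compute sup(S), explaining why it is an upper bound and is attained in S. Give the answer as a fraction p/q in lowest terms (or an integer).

S is finite, so sup(S) = max(S).
Sorted decreasing:
3/2, 1, 6/7, -1/6, -7/3, -3
The extremum is 3/2.
For every x in S, x <= 3/2. And 3/2 is in S, so it is attained.
Therefore sup(S) = 3/2.

3/2


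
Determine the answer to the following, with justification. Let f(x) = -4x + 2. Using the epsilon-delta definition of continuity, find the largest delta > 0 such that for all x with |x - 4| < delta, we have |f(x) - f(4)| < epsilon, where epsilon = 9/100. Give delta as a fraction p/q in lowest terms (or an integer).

We compute f(4) = -4*(4) + 2 = -14.
|f(x) - f(4)| = |-4x + 2 - (-14)| = |-4(x - 4)| = 4|x - 4|.
We need 4|x - 4| < 9/100, i.e. |x - 4| < 9/100 / 4 = 9/400.
So any delta <= 9/400 works. Conversely, if delta > 9/400, then x = 4 + 9/400 satisfies |x - 4| = 9/400 < delta but |f(x) - f(4)| = 4 * 9/400 = 9/100, which is not < 9/100; so no larger delta works.
Hence the largest such delta is 9/400.

9/400


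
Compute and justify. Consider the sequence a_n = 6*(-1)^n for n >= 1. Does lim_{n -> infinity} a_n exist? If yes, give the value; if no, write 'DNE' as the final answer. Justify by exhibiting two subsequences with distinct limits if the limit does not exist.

Examine the behaviour of a_n along subsequences.
Even-n subsequence a_{2k} = 6 -> 6. Odd-n subsequence a_{2k+1} = -6 -> -6.
Since these two subsequential limits are 6 and -6, distinct, the full sequence cannot converge (a convergent sequence has all subsequences tending to the same limit). So lim a_n does not exist.

DNE


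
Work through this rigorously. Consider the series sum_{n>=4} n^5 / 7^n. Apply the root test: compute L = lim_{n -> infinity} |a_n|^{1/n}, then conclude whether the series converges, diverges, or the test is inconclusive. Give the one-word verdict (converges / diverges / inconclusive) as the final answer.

Let a_n denote the general term. Form |a_n|^(1/n) and simplify:
|a_n|^(1/n) = n^(5/n)/7
Take the limit as n -> infinity: L = 1/7.
Since L = 1/7 < 1, the root test implies convergence.

converges


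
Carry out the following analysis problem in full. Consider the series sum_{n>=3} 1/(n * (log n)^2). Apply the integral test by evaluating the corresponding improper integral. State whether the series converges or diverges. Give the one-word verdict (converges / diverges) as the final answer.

Let f(x) = 1/(x*log(x)^2). Then f is positive, continuous, and decreasing on [3, infinity), so the integral test applies.
Compute the improper integral int_{3}^infinity f(x) dx:
  antiderivative F(x) = -1/log(x).
  F(x) -> 0 as x -> infinity.  int = 0 - F(3) = 1/log(3) < infinity. By the integral test, the series converges.

converges


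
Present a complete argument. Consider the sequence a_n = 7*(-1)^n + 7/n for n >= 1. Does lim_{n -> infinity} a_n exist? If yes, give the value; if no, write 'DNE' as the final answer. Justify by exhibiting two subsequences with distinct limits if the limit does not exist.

Examine the behaviour of a_n along subsequences.
a_{2k} = 7 + 7/(2k) -> 7. a_{2k+1} = -7 + 7/(2k+1) -> -7.
Since these two subsequential limits are 7 and -7, distinct, the full sequence cannot converge (a convergent sequence has all subsequences tending to the same limit). So lim a_n does not exist.

DNE


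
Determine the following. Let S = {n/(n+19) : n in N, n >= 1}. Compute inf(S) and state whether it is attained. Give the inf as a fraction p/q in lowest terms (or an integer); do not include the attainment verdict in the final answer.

Analysis:
- Values: 1/20, 2/21, 3/22, 4/23, ... strictly increasing.
- Minimum is 1/20 (n=1); inf = 1/20 (attained).
- n/(n+19) = 1 - 19/(n+19) -> 1 from below as n -> infinity, and never equals 1.
- So sup = 1 (not attained).
Conclusion: inf(S) = 1/20, attained in S.

1/20


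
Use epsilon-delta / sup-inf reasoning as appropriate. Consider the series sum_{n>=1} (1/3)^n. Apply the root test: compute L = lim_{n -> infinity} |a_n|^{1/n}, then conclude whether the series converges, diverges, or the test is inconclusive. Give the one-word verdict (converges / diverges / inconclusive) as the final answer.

Let a_n denote the general term. Form |a_n|^(1/n) and simplify:
|a_n|^(1/n) = 1/3
Take the limit as n -> infinity: L = 1/3.
Since L = 1/3 < 1, the root test implies convergence.

converges


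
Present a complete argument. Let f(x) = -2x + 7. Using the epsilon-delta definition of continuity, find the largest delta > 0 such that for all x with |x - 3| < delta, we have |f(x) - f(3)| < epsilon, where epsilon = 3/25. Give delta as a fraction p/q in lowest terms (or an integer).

We compute f(3) = -2*(3) + 7 = 1.
|f(x) - f(3)| = |-2x + 7 - (1)| = |-2(x - 3)| = 2|x - 3|.
We need 2|x - 3| < 3/25, i.e. |x - 3| < 3/25 / 2 = 3/50.
So any delta <= 3/50 works. Conversely, if delta > 3/50, then x = 3 + 3/50 satisfies |x - 3| = 3/50 < delta but |f(x) - f(3)| = 2 * 3/50 = 3/25, which is not < 3/25; so no larger delta works.
Hence the largest such delta is 3/50.

3/50


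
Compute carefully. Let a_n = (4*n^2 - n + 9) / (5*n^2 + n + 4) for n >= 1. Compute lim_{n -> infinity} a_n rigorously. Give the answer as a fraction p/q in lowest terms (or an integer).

Divide numerator and denominator by n^2, the highest power:
numerator / n^2 = 4 - 1/n + 9/n^2
denominator / n^2 = 5 + 1/n + 4/n^2
As n -> infinity, all terms of the form c/n^k (k >= 1) tend to 0.
So numerator / n^2 -> 4 and denominator / n^2 -> 5.
Therefore lim a_n = 4/5.

4/5


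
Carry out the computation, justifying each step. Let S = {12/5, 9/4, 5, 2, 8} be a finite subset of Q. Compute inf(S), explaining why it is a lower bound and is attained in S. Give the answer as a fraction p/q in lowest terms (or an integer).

S is finite, so inf(S) = min(S).
Sorted increasing:
2, 9/4, 12/5, 5, 8
The extremum is 2.
For every x in S, x >= 2. And 2 is in S, so it is attained.
Therefore inf(S) = 2.

2


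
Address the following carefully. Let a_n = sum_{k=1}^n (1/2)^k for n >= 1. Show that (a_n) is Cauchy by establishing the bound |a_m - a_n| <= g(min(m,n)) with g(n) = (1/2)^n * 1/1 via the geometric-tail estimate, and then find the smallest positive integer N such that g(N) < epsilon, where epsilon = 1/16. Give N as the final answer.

For m > n >= 1: |a_m - a_n| = sum_{k=n+1}^m (1/2)^k < sum_{k=n+1}^infinity (1/2)^k = (1/2)^(n+1) / (1 - 1/2) = (1/2)^n * (1/2) * (2/1) = (1/2)^n * 1/1.
So g(n) = (1/2)^n / 1. Since g(n) -> 0, (a_n) is Cauchy.
Now solve g(N) < 1/16: (1/2)^N / 1 < 1/16 <=> 2^N > 1 / (1 * 1/16) = 16.
Check powers of 2: 2^4 = 16 <= 16, 2^5 = 32 > 16.
So the smallest such N is 5. Check: g(5) = 1/(1 * 32) = 1/32 < 1/16.

5


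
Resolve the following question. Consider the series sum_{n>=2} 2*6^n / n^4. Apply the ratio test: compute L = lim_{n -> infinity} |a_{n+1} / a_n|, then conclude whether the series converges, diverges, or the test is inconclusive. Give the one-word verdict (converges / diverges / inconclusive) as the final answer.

Let a_n denote the general term. Form the ratio a_{n+1}/a_n and simplify:
a_{n+1}/a_n = 6*n^4/(n + 1)^4
Take the limit as n -> infinity: L = 6.
Since L = 6 > 1 (or L = infinity), the ratio test implies the series diverges.

diverges


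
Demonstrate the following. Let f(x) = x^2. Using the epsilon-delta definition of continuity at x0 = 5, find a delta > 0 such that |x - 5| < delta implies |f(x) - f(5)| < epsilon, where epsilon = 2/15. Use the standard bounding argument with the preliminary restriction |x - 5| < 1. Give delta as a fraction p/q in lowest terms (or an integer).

Factor: |x^2 - (5)^2| = |x - 5| * |x + 5|.
Impose |x - 5| < 1 first. Then |x + 5| = |(x - 5) + 2*(5)| <= |x - 5| + 2*|5| < 1 + 10 = 11.
So |x^2 - (5)^2| < delta * 11.
We need delta * 11 <= 2/15, i.e. delta <= 2/15/11 = 2/165.
Since 2/165 < 1, this is tighter than 1; take delta = 2/165.
So delta = 2/165 works.

2/165


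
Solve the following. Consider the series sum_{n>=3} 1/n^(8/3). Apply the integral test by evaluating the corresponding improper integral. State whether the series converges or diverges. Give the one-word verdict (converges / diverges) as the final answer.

Let f(x) = x^(-8/3). Then f is positive, continuous, and decreasing on [3, infinity), so the integral test applies.
Compute the improper integral int_{3}^infinity f(x) dx:
  antiderivative F(x) = -3/(5*x^(5/3)).
  As x -> infinity, F(x) -> 0 (since p = 8/3 > 1).
  So int = F(infinity) - F(3) = 0 - (-3^(1/3)/15) = 3^(1/3)/15.
  Finite, so by the integral test, the series converges.

converges


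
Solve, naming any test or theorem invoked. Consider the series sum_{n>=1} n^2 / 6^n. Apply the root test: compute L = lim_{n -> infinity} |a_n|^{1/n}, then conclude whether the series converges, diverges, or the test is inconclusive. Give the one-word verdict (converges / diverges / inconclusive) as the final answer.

Let a_n denote the general term. Form |a_n|^(1/n) and simplify:
|a_n|^(1/n) = n^(2/n)/6
Take the limit as n -> infinity: L = 1/6.
Since L = 1/6 < 1, the root test implies convergence.

converges


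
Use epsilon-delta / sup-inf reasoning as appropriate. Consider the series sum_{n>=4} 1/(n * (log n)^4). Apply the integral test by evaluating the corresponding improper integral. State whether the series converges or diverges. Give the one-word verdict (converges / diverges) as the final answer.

Let f(x) = 1/(x*log(x)^4). Then f is positive, continuous, and decreasing on [4, infinity), so the integral test applies.
Compute the improper integral int_{4}^infinity f(x) dx:
  antiderivative F(x) = -1/(3*log(x)^3).
  F(x) -> 0 as x -> infinity.  int = 0 - F(4) = 1/(3*log(4)^3) < infinity. By the integral test, the series converges.

converges


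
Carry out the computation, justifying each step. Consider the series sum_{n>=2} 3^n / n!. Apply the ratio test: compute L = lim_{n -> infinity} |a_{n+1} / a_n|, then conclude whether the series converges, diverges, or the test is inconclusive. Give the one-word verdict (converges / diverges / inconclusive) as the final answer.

Let a_n denote the general term. Form the ratio a_{n+1}/a_n and simplify:
a_{n+1}/a_n = 3/(n + 1)
Take the limit as n -> infinity: L = 0.
Since L = 0 < 1, the ratio test implies the series converges.

converges


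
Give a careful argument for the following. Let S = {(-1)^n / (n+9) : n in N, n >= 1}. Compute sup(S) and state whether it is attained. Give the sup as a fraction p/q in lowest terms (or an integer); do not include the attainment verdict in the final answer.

Analysis:
- Values: -1/10, 1/11, -1/12, 1/13, -1/14, ...
- Positive terms (even n): 1/(2+9), 1/(4+9), ... decreasing -> max = 1/11 (n=2).
- Negative terms (odd n): -1/(1+9), -1/(3+9), ... increasing -> min = -1/10 (n=1).
- So sup = 1/11 (attained at n=2); inf = -1/10 (attained at n=1).
Conclusion: sup(S) = 1/11, attained in S.

1/11


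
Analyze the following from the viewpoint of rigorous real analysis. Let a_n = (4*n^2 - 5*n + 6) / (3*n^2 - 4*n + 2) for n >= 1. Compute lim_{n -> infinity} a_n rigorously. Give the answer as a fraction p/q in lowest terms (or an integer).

Divide numerator and denominator by n^2, the highest power:
numerator / n^2 = 4 - 5/n + 6/n^2
denominator / n^2 = 3 - 4/n + 2/n^2
As n -> infinity, all terms of the form c/n^k (k >= 1) tend to 0.
So numerator / n^2 -> 4 and denominator / n^2 -> 3.
Therefore lim a_n = 4/3.

4/3


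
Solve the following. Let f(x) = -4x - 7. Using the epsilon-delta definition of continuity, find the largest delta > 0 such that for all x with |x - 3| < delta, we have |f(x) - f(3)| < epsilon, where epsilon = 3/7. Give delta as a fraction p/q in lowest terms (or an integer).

We compute f(3) = -4*(3) - 7 = -19.
|f(x) - f(3)| = |-4x - 7 - (-19)| = |-4(x - 3)| = 4|x - 3|.
We need 4|x - 3| < 3/7, i.e. |x - 3| < 3/7 / 4 = 3/28.
So any delta <= 3/28 works. Conversely, if delta > 3/28, then x = 3 + 3/28 satisfies |x - 3| = 3/28 < delta but |f(x) - f(3)| = 4 * 3/28 = 3/7, which is not < 3/7; so no larger delta works.
Hence the largest such delta is 3/28.

3/28


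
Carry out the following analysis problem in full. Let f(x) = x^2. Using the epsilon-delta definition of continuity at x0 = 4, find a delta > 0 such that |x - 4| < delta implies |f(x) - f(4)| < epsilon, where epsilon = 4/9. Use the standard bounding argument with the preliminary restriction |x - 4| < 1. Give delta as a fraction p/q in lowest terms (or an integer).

Factor: |x^2 - (4)^2| = |x - 4| * |x + 4|.
Impose |x - 4| < 1 first. Then |x + 4| = |(x - 4) + 2*(4)| <= |x - 4| + 2*|4| < 1 + 8 = 9.
So |x^2 - (4)^2| < delta * 9.
We need delta * 9 <= 4/9, i.e. delta <= 4/9/9 = 4/81.
Since 4/81 < 1, this is tighter than 1; take delta = 4/81.
So delta = 4/81 works.

4/81


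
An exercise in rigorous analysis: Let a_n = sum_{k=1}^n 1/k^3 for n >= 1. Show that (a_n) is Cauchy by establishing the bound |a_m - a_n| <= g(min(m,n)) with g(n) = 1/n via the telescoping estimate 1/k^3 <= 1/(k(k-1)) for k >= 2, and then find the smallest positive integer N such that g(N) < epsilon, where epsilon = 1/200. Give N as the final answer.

For m > n >= 1: |a_m - a_n| = sum_{k=n+1}^m 1/k^3.
Use 1/k^3 <= 1/(k(k-1)) = 1/(k-1) - 1/k for k >= 2 (which holds since k^3 >= k^2 >= k(k-1) for k >= 2):
sum_{k=n+1}^m 1/k^3 <= sum_{k=n+1}^m (1/(k-1) - 1/k) = 1/n - 1/m <= 1/n.
By symmetry the same bound holds with n,m swapped, so |a_m - a_n| <= 1/min(m,n) = g(min(m,n)). Since g(n) -> 0, (a_n) is Cauchy.
Now solve g(N) < 1/200: 1/N < 1/200 <=> N > 1/(1/200) = 200.
The smallest integer strictly greater than 200 is N = 201.
Check: g(201) = 1/201 < 1/200; g(200) = 1/200 >= 1/200. So N = 201.

201


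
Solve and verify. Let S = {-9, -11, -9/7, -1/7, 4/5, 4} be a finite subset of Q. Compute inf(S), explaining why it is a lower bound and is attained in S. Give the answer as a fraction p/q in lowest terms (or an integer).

S is finite, so inf(S) = min(S).
Sorted increasing:
-11, -9, -9/7, -1/7, 4/5, 4
The extremum is -11.
For every x in S, x >= -11. And -11 is in S, so it is attained.
Therefore inf(S) = -11.

-11


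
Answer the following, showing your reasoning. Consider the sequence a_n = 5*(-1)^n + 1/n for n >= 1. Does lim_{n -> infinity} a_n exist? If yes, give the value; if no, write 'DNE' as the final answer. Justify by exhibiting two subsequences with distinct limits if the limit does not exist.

Examine the behaviour of a_n along subsequences.
a_{2k} = 5 + 1/(2k) -> 5. a_{2k+1} = -5 + 1/(2k+1) -> -5.
Since these two subsequential limits are 5 and -5, distinct, the full sequence cannot converge (a convergent sequence has all subsequences tending to the same limit). So lim a_n does not exist.

DNE


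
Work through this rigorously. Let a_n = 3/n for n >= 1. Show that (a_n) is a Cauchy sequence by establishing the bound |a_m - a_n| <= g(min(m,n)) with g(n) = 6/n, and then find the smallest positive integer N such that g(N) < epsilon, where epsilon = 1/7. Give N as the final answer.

For any m, n >= 1, by the triangle inequality:
|a_m - a_n| = |3/m - 3/n| <= 3*1/m + 3*1/n <= 6/min(m,n).
So g(n) = 6/n bounds the Cauchy difference. Since g(n) -> 0, (a_n) is Cauchy.
Now solve g(N) < 1/7: 6/N < 1/7 <=> N > 6 / (1/7) = 42.
The smallest integer strictly greater than 42 is N = 43.
Check: g(43) = 6/43 = 6/43 < 1/7; g(42) = 1/7 >= 1/7. So N = 43.

43


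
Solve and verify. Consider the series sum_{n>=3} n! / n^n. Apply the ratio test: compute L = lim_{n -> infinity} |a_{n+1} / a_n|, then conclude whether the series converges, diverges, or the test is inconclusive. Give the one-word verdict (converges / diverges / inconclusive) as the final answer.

Let a_n denote the general term. Form the ratio a_{n+1}/a_n and simplify:
a_{n+1}/a_n = (n/(n + 1))^n
Take the limit as n -> infinity: L = exp(-1).
Since L = exp(-1) < 1, the ratio test implies the series converges.

converges


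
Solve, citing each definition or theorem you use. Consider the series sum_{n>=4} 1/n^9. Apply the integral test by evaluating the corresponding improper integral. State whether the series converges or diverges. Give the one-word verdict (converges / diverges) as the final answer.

Let f(x) = x^(-9). Then f is positive, continuous, and decreasing on [4, infinity), so the integral test applies.
Compute the improper integral int_{4}^infinity f(x) dx:
  antiderivative F(x) = -1/(8*x^8).
  As x -> infinity, F(x) -> 0 (since p = 9 > 1).
  So int = F(infinity) - F(4) = 0 - (-1/524288) = 1/524288.
  Finite, so by the integral test, the series converges.

converges


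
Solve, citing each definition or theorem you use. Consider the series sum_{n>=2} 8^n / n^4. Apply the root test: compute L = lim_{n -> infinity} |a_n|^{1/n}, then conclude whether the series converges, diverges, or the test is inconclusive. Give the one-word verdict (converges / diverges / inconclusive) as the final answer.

Let a_n denote the general term. Form |a_n|^(1/n) and simplify:
|a_n|^(1/n) = 8/n^(4/n)
Take the limit as n -> infinity: L = 8.
Since L = 8 > 1, the root test implies divergence.

diverges


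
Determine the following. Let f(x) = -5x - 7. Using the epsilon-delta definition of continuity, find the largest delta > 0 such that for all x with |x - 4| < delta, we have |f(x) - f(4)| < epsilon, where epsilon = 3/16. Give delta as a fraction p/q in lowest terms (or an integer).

We compute f(4) = -5*(4) - 7 = -27.
|f(x) - f(4)| = |-5x - 7 - (-27)| = |-5(x - 4)| = 5|x - 4|.
We need 5|x - 4| < 3/16, i.e. |x - 4| < 3/16 / 5 = 3/80.
So any delta <= 3/80 works. Conversely, if delta > 3/80, then x = 4 + 3/80 satisfies |x - 4| = 3/80 < delta but |f(x) - f(4)| = 5 * 3/80 = 3/16, which is not < 3/16; so no larger delta works.
Hence the largest such delta is 3/80.

3/80


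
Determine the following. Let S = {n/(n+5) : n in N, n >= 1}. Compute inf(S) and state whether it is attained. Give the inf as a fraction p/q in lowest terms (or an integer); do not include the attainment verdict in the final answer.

Analysis:
- Values: 1/6, 2/7, 3/8, 4/9, ... strictly increasing.
- Minimum is 1/6 (n=1); inf = 1/6 (attained).
- n/(n+5) = 1 - 5/(n+5) -> 1 from below as n -> infinity, and never equals 1.
- So sup = 1 (not attained).
Conclusion: inf(S) = 1/6, attained in S.

1/6


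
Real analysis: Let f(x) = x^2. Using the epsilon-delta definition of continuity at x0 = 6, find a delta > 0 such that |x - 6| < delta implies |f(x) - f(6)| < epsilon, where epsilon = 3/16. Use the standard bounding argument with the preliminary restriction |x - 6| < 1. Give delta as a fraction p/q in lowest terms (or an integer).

Factor: |x^2 - (6)^2| = |x - 6| * |x + 6|.
Impose |x - 6| < 1 first. Then |x + 6| = |(x - 6) + 2*(6)| <= |x - 6| + 2*|6| < 1 + 12 = 13.
So |x^2 - (6)^2| < delta * 13.
We need delta * 13 <= 3/16, i.e. delta <= 3/16/13 = 3/208.
Since 3/208 < 1, this is tighter than 1; take delta = 3/208.
So delta = 3/208 works.

3/208


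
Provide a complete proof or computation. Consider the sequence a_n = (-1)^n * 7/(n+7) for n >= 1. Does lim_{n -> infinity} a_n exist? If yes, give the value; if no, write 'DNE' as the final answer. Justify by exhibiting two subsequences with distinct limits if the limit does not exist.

Examine the behaviour of a_n along subsequences.
Even-n subsequence a_{2k} = 7/(2k+7) -> 0. Odd-n subsequence a_{2k+1} = -7/(2k+8) -> 0. Both tend to 0, which suggests the limit is 0; verify directly.
|a_n - 0| = 7/(n+7) < 7/n for every n >= 1.
Given epsilon > 0, choose a positive integer N > 7/epsilon. Then for all n >= N, |a_n| < 7/n <= 7/N < epsilon.
So by the definition of the limit, lim a_n exists and equals 0.

0


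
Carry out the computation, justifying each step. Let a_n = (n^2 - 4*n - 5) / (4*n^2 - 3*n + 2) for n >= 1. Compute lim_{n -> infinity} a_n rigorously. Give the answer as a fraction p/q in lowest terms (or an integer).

Divide numerator and denominator by n^2, the highest power:
numerator / n^2 = 1 - 4/n - 5/n^2
denominator / n^2 = 4 - 3/n + 2/n^2
As n -> infinity, all terms of the form c/n^k (k >= 1) tend to 0.
So numerator / n^2 -> 1 and denominator / n^2 -> 4.
Therefore lim a_n = 1/4.

1/4


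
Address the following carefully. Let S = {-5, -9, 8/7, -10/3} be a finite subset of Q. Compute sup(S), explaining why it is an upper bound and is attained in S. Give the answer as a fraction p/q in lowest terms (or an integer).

S is finite, so sup(S) = max(S).
Sorted decreasing:
8/7, -10/3, -5, -9
The extremum is 8/7.
For every x in S, x <= 8/7. And 8/7 is in S, so it is attained.
Therefore sup(S) = 8/7.

8/7


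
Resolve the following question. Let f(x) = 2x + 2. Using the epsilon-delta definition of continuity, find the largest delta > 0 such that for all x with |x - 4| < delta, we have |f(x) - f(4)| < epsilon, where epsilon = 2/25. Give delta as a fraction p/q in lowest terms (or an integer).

We compute f(4) = 2*(4) + 2 = 10.
|f(x) - f(4)| = |2x + 2 - (10)| = |2(x - 4)| = 2|x - 4|.
We need 2|x - 4| < 2/25, i.e. |x - 4| < 2/25 / 2 = 1/25.
So any delta <= 1/25 works. Conversely, if delta > 1/25, then x = 4 + 1/25 satisfies |x - 4| = 1/25 < delta but |f(x) - f(4)| = 2 * 1/25 = 2/25, which is not < 2/25; so no larger delta works.
Hence the largest such delta is 1/25.

1/25


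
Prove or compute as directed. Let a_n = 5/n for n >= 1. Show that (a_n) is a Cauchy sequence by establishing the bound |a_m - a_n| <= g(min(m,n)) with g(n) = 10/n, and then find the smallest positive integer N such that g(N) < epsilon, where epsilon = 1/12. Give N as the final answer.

For any m, n >= 1, by the triangle inequality:
|a_m - a_n| = |5/m - 5/n| <= 5*1/m + 5*1/n <= 10/min(m,n).
So g(n) = 10/n bounds the Cauchy difference. Since g(n) -> 0, (a_n) is Cauchy.
Now solve g(N) < 1/12: 10/N < 1/12 <=> N > 10 / (1/12) = 120.
The smallest integer strictly greater than 120 is N = 121.
Check: g(121) = 10/121 = 10/121 < 1/12; g(120) = 1/12 >= 1/12. So N = 121.

121


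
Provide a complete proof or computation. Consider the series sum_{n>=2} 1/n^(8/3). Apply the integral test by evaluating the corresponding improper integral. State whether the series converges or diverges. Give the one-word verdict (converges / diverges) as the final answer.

Let f(x) = x^(-8/3). Then f is positive, continuous, and decreasing on [2, infinity), so the integral test applies.
Compute the improper integral int_{2}^infinity f(x) dx:
  antiderivative F(x) = -3/(5*x^(5/3)).
  As x -> infinity, F(x) -> 0 (since p = 8/3 > 1).
  So int = F(infinity) - F(2) = 0 - (-3*2^(1/3)/20) = 3*2^(1/3)/20.
  Finite, so by the integral test, the series converges.

converges


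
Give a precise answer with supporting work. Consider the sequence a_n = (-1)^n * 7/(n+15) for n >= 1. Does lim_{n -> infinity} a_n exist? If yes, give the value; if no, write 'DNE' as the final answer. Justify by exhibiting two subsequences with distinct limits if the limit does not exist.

Examine the behaviour of a_n along subsequences.
Even-n subsequence a_{2k} = 7/(2k+15) -> 0. Odd-n subsequence a_{2k+1} = -7/(2k+16) -> 0. Both tend to 0, which suggests the limit is 0; verify directly.
|a_n - 0| = 7/(n+15) < 7/n for every n >= 1.
Given epsilon > 0, choose a positive integer N > 7/epsilon. Then for all n >= N, |a_n| < 7/n <= 7/N < epsilon.
So by the definition of the limit, lim a_n exists and equals 0.

0


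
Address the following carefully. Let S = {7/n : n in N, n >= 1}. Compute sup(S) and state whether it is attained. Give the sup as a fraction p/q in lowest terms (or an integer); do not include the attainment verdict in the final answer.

Analysis:
- Values: 7, 7/2, 7/3, 7/4, ... strictly decreasing.
- The maximum is 7 (n=1); sup = 7 (attained).
- The set is bounded below by 0; 7/n -> 0 so 0 is the greatest lower bound.
- 0 is not in the set, so inf = 0 is not attained.
Conclusion: sup(S) = 7, attained in S.

7


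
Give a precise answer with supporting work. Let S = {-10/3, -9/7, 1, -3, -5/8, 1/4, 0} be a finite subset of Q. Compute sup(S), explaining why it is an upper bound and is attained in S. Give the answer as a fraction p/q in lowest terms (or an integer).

S is finite, so sup(S) = max(S).
Sorted decreasing:
1, 1/4, 0, -5/8, -9/7, -3, -10/3
The extremum is 1.
For every x in S, x <= 1. And 1 is in S, so it is attained.
Therefore sup(S) = 1.

1


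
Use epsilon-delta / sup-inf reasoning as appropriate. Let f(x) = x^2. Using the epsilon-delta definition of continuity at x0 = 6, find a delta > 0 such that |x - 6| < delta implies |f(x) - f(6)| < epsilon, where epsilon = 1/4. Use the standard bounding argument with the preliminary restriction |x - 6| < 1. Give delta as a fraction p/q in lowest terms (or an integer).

Factor: |x^2 - (6)^2| = |x - 6| * |x + 6|.
Impose |x - 6| < 1 first. Then |x + 6| = |(x - 6) + 2*(6)| <= |x - 6| + 2*|6| < 1 + 12 = 13.
So |x^2 - (6)^2| < delta * 13.
We need delta * 13 <= 1/4, i.e. delta <= 1/4/13 = 1/52.
Since 1/52 < 1, this is tighter than 1; take delta = 1/52.
So delta = 1/52 works.

1/52


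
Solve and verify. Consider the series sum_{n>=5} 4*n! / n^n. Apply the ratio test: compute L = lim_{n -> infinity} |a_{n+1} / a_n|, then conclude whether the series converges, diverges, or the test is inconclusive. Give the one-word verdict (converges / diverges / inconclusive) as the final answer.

Let a_n denote the general term. Form the ratio a_{n+1}/a_n and simplify:
a_{n+1}/a_n = (n/(n + 1))^n
Take the limit as n -> infinity: L = exp(-1).
Since L = exp(-1) < 1, the ratio test implies the series converges.

converges


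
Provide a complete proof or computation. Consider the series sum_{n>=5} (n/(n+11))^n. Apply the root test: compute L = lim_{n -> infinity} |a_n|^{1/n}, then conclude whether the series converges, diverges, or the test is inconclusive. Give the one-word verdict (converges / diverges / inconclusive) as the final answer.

Let a_n denote the general term. Form |a_n|^(1/n) and simplify:
|a_n|^(1/n) = n/(n + 11)
Take the limit as n -> infinity: L = 1.
Since L = 1, the root test is inconclusive. (In fact a_n = (n/(n+11))^n -> e^(-11) != 0, so the nth-term test shows divergence; but the root test itself gives no conclusion.)

inconclusive


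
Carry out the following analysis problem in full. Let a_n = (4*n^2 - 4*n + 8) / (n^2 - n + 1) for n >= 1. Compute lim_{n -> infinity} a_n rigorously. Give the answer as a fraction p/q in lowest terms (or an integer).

Divide numerator and denominator by n^2, the highest power:
numerator / n^2 = 4 - 4/n + 8/n^2
denominator / n^2 = 1 - 1/n + n^(-2)
As n -> infinity, all terms of the form c/n^k (k >= 1) tend to 0.
So numerator / n^2 -> 4 and denominator / n^2 -> 1.
Therefore lim a_n = 4.

4


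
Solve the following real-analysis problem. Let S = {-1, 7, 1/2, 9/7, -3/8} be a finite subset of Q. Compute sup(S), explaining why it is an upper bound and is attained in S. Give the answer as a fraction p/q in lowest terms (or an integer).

S is finite, so sup(S) = max(S).
Sorted decreasing:
7, 9/7, 1/2, -3/8, -1
The extremum is 7.
For every x in S, x <= 7. And 7 is in S, so it is attained.
Therefore sup(S) = 7.

7


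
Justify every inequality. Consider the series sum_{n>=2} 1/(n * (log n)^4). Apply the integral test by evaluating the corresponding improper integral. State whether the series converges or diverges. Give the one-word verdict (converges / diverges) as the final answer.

Let f(x) = 1/(x*log(x)^4). Then f is positive, continuous, and decreasing on [2, infinity), so the integral test applies.
Compute the improper integral int_{2}^infinity f(x) dx:
  antiderivative F(x) = -1/(3*log(x)^3).
  F(x) -> 0 as x -> infinity.  int = 0 - F(2) = 1/(3*log(2)^3) < infinity. By the integral test, the series converges.

converges


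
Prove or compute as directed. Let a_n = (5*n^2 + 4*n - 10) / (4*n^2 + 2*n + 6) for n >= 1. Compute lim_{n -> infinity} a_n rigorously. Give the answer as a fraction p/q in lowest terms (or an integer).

Divide numerator and denominator by n^2, the highest power:
numerator / n^2 = 5 + 4/n - 10/n^2
denominator / n^2 = 4 + 2/n + 6/n^2
As n -> infinity, all terms of the form c/n^k (k >= 1) tend to 0.
So numerator / n^2 -> 5 and denominator / n^2 -> 4.
Therefore lim a_n = 5/4.

5/4


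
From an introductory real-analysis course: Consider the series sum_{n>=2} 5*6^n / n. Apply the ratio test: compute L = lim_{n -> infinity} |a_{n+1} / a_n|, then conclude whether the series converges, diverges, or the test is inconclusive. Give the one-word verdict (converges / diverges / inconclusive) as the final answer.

Let a_n denote the general term. Form the ratio a_{n+1}/a_n and simplify:
a_{n+1}/a_n = 6*n/(n + 1)
Take the limit as n -> infinity: L = 6.
Since L = 6 > 1 (or L = infinity), the ratio test implies the series diverges.

diverges


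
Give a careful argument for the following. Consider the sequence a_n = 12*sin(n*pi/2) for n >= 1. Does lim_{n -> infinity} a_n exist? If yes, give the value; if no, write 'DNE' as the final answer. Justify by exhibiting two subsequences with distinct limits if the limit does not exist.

Examine the behaviour of a_n along subsequences.
a_{4k+1} = 12*sin(pi/2 + 2k*pi) = 12 -> 12. a_{4k+3} = 12*sin(3pi/2 + 2k*pi) = -12 -> -12.
Since these two subsequential limits are 12 and -12, distinct, the full sequence cannot converge (a convergent sequence has all subsequences tending to the same limit). So lim a_n does not exist.

DNE


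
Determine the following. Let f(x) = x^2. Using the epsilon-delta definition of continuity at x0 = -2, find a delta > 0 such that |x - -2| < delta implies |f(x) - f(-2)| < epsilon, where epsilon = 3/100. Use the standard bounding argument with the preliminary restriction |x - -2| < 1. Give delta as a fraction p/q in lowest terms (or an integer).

Factor: |x^2 - (-2)^2| = |x - -2| * |x + -2|.
Impose |x - -2| < 1 first. Then |x + -2| = |(x - -2) + 2*(-2)| <= |x - -2| + 2*|-2| < 1 + 4 = 5.
So |x^2 - (-2)^2| < delta * 5.
We need delta * 5 <= 3/100, i.e. delta <= 3/100/5 = 3/500.
Since 3/500 < 1, this is tighter than 1; take delta = 3/500.
So delta = 3/500 works.

3/500


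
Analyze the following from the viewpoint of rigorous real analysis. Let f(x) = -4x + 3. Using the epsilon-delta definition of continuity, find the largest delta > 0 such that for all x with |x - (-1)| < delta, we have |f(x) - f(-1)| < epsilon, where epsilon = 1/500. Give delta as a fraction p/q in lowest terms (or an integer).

We compute f(-1) = -4*(-1) + 3 = 7.
|f(x) - f(-1)| = |-4x + 3 - (7)| = |-4(x - (-1))| = 4|x - (-1)|.
We need 4|x - (-1)| < 1/500, i.e. |x - (-1)| < 1/500 / 4 = 1/2000.
So any delta <= 1/2000 works. Conversely, if delta > 1/2000, then x = -1 + 1/2000 satisfies |x - (-1)| = 1/2000 < delta but |f(x) - f(-1)| = 4 * 1/2000 = 1/500, which is not < 1/500; so no larger delta works.
Hence the largest such delta is 1/2000.

1/2000
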